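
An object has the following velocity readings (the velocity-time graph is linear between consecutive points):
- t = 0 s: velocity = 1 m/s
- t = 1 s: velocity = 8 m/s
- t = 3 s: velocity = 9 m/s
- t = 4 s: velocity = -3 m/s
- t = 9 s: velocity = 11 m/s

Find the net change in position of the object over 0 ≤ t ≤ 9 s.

44.5 m

Displacement is the signed area under the v-t curve.
0–1 s: ½(1 + 8)(1) = 4.5 m
1–3 s: ½(8 + 9)(2) = 17 m
3–4 s: ½(9 + -3)(1) = 3 m
4–9 s: ½(-3 + 11)(5) = 20 m
Net displacement = 44.5 m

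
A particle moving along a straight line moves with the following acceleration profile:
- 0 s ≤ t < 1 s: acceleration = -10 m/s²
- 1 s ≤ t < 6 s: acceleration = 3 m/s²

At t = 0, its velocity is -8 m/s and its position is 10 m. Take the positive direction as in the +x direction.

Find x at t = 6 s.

-55.5 m

On each constant-a segment, Δv = aΔt and Δx = v₀Δt + ½aΔt²; chain segment to segment.
0–1 s: v starts -8 m/s; Δx = -8·1 + ½·-10·1² = -13 m; v ends -18 m/s.
1–6 s: v starts -18 m/s; Δx = -18·5 + ½·3·5² = -52.5 m; v ends -3 m/s.
x(6) = 10 + Σ Δx = -55.5 m.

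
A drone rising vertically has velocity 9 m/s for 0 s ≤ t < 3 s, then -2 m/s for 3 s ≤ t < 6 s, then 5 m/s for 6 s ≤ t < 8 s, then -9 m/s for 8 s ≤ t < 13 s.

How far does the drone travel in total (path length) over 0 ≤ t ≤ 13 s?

88 m

Total distance travelled is ∫|v| dt — sum the magnitudes of each area piece.
0–3 s: |9| × 3 = 27 m
3–6 s: |-2| × 3 = 6 m
6–8 s: |5| × 2 = 10 m
8–13 s: |-9| × 5 = 45 m
Total distance = 88 m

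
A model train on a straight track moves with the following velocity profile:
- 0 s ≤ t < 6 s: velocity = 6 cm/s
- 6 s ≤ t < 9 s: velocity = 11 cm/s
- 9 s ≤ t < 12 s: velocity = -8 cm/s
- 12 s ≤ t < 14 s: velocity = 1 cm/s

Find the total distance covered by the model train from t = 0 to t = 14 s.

Total distance travelled is ∫|v| dt — sum the magnitudes of each area piece.
0–6 s: |6| × 6 = 36 cm
6–9 s: |11| × 3 = 33 cm
9–12 s: |-8| × 3 = 24 cm
12–14 s: |1| × 2 = 2 cm
Total distance = 95 cm

95 cm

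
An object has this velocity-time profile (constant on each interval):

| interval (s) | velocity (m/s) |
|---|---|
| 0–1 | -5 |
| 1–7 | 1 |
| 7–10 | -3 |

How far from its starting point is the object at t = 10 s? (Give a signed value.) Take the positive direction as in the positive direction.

-8 m

Net displacement equals the area under the velocity-time graph (areas below the axis count negative).
0–1 s: -5 × 1 = -5 m
1–7 s: 1 × 6 = 6 m
7–10 s: -3 × 3 = -9 m
Net displacement = -8 m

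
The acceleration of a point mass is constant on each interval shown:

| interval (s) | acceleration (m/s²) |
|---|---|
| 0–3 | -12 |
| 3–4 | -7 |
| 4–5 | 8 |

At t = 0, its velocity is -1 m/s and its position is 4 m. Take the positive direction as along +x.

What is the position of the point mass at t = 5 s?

On each constant-a segment, Δv = aΔt and Δx = v₀Δt + ½aΔt²; chain segment to segment.
0–3 s: v starts -1 m/s; Δx = -1·3 + ½·-12·3² = -57 m; v ends -37 m/s.
3–4 s: v starts -37 m/s; Δx = -37·1 + ½·-7·1² = -40.5 m; v ends -44 m/s.
4–5 s: v starts -44 m/s; Δx = -44·1 + ½·8·1² = -40 m; v ends -36 m/s.
x(5) = 4 + Σ Δx = -133.5 m.

-133.5 m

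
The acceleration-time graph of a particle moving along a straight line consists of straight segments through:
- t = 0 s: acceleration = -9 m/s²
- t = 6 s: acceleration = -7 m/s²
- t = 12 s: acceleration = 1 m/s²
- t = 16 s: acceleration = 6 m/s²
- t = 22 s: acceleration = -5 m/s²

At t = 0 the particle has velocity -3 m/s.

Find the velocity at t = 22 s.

-52 m/s

Δv equals the area under the a-t graph; then v = v₀ + Δv.
0–6 s: ½(-9 + -7)(6) = -48 m/s
6–12 s: ½(-7 + 1)(6) = -18 m/s
12–16 s: ½(1 + 6)(4) = 14 m/s
16–22 s: ½(6 + -5)(6) = 3 m/s
Δv = -49 m/s, so v(22) = -3 + (-49) = -52 m/s.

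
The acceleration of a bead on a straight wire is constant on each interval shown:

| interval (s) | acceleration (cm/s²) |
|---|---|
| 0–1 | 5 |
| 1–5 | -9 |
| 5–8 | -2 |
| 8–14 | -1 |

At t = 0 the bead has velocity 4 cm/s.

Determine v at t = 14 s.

-39 cm/s

Δv equals the area under the a-t graph; then v = v₀ + Δv.
0–1 s: 5 × 1 = 5 cm/s
1–5 s: -9 × 4 = -36 cm/s
5–8 s: -2 × 3 = -6 cm/s
8–14 s: -1 × 6 = -6 cm/s
Δv = -43 cm/s, so v(14) = 4 + (-43) = -39 cm/s.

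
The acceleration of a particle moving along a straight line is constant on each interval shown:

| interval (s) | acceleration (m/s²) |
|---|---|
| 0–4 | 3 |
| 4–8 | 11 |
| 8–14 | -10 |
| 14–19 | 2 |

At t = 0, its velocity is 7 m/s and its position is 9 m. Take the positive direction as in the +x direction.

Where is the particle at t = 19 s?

463 m

On each constant-a segment, Δv = aΔt and Δx = v₀Δt + ½aΔt²; chain segment to segment.
0–4 s: v starts 7 m/s; Δx = 7·4 + ½·3·4² = 52 m; v ends 19 m/s.
4–8 s: v starts 19 m/s; Δx = 19·4 + ½·11·4² = 164 m; v ends 63 m/s.
8–14 s: v starts 63 m/s; Δx = 63·6 + ½·-10·6² = 198 m; v ends 3 m/s.
14–19 s: v starts 3 m/s; Δx = 3·5 + ½·2·5² = 40 m; v ends 13 m/s.
x(19) = 9 + Σ Δx = 463 m.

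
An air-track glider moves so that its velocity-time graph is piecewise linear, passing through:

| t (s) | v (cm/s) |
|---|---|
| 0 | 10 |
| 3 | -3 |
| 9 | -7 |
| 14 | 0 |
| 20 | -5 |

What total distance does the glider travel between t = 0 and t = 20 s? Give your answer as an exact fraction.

976/13 cm

Distance (not displacement) is the total path length: add the absolute areas under v-t.
0–3 s: v = 0 at t = 30/13 s; triangle areas 150/13 + 27/26 = 327/26 cm
3–9 s: |½(-3 + -7)(6)| = 30 cm
9–14 s: |½(-7 + 0)(5)| = 17.5 cm
14–20 s: |½(0 + -5)(6)| = 15 cm
Total distance = 976/13 cm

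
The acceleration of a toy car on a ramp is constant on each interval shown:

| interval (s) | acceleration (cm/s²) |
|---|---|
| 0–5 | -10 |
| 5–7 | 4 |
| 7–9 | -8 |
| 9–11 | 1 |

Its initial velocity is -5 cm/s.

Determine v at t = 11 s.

-61 cm/s

Δv equals the area under the a-t graph; then v = v₀ + Δv.
0–5 s: -10 × 5 = -50 cm/s
5–7 s: 4 × 2 = 8 cm/s
7–9 s: -8 × 2 = -16 cm/s
9–11 s: 1 × 2 = 2 cm/s
Δv = -56 cm/s, so v(11) = -5 + (-56) = -61 cm/s.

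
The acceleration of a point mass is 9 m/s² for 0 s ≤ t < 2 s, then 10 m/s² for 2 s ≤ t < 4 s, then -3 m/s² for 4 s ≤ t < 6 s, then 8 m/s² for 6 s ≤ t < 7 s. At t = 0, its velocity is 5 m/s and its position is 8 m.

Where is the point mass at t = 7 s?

On each constant-a segment, Δv = aΔt and Δx = v₀Δt + ½aΔt²; chain segment to segment.
0–2 s: v starts 5 m/s; Δx = 5·2 + ½·9·2² = 28 m; v ends 23 m/s.
2–4 s: v starts 23 m/s; Δx = 23·2 + ½·10·2² = 66 m; v ends 43 m/s.
4–6 s: v starts 43 m/s; Δx = 43·2 + ½·-3·2² = 80 m; v ends 37 m/s.
6–7 s: v starts 37 m/s; Δx = 37·1 + ½·8·1² = 41 m; v ends 45 m/s.
x(7) = 8 + Σ Δx = 223 m.

223 m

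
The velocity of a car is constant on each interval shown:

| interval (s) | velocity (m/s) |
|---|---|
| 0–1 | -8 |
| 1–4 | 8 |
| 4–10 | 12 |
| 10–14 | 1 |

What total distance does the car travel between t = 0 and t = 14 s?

Total distance travelled is ∫|v| dt — sum the magnitudes of each area piece.
0–1 s: |-8| × 1 = 8 m
1–4 s: |8| × 3 = 24 m
4–10 s: |12| × 6 = 72 m
10–14 s: |1| × 4 = 4 m
Total distance = 108 m

108 m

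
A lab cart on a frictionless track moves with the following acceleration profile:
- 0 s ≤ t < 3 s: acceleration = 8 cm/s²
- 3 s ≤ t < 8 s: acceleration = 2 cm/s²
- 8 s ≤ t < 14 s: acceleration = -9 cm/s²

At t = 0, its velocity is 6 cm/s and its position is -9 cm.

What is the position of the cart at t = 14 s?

On each constant-a segment, Δv = aΔt and Δx = v₀Δt + ½aΔt²; chain segment to segment.
0–3 s: v starts 6 cm/s; Δx = 6·3 + ½·8·3² = 54 cm; v ends 30 cm/s.
3–8 s: v starts 30 cm/s; Δx = 30·5 + ½·2·5² = 175 cm; v ends 40 cm/s.
8–14 s: v starts 40 cm/s; Δx = 40·6 + ½·-9·6² = 78 cm; v ends -14 cm/s.
x(14) = -9 + Σ Δx = 298 cm.

298 cm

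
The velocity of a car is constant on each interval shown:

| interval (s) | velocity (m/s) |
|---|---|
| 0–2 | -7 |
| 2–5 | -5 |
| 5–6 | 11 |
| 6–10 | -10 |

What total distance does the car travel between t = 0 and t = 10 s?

Distance (not displacement) is the total path length: add the absolute areas under v-t.
0–2 s: |-7| × 2 = 14 m
2–5 s: |-5| × 3 = 15 m
5–6 s: |11| × 1 = 11 m
6–10 s: |-10| × 4 = 40 m
Total distance = 80 m

80 m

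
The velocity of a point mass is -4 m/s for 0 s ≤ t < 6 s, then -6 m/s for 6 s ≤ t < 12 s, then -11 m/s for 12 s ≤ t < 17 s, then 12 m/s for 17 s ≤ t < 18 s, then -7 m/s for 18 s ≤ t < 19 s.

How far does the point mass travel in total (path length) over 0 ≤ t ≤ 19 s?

134 m

Distance (not displacement) is the total path length: add the absolute areas under v-t.
0–6 s: |-4| × 6 = 24 m
6–12 s: |-6| × 6 = 36 m
12–17 s: |-11| × 5 = 55 m
17–18 s: |12| × 1 = 12 m
18–19 s: |-7| × 1 = 7 m
Total distance = 134 m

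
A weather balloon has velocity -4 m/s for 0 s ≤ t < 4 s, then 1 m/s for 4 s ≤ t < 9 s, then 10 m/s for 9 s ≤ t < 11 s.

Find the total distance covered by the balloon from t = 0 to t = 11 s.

41 m

Total distance travelled is ∫|v| dt — sum the magnitudes of each area piece.
0–4 s: |-4| × 4 = 16 m
4–9 s: |1| × 5 = 5 m
9–11 s: |10| × 2 = 20 m
Total distance = 41 m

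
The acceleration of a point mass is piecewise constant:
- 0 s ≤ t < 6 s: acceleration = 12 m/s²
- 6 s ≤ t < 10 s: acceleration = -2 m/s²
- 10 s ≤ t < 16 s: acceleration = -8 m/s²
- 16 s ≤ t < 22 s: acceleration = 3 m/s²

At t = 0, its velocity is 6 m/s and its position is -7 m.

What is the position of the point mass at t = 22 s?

On each constant-a segment, Δv = aΔt and Δx = v₀Δt + ½aΔt²; chain segment to segment.
0–6 s: v starts 6 m/s; Δx = 6·6 + ½·12·6² = 252 m; v ends 78 m/s.
6–10 s: v starts 78 m/s; Δx = 78·4 + ½·-2·4² = 296 m; v ends 70 m/s.
10–16 s: v starts 70 m/s; Δx = 70·6 + ½·-8·6² = 276 m; v ends 22 m/s.
16–22 s: v starts 22 m/s; Δx = 22·6 + ½·3·6² = 186 m; v ends 40 m/s.
x(22) = -7 + Σ Δx = 1003 m.

1003 m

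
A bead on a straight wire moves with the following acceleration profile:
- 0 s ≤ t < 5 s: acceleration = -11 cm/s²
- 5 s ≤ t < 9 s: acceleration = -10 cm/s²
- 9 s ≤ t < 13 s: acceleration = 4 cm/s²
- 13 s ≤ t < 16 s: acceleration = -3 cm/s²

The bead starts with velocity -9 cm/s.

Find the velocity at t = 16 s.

Δv equals the area under the a-t graph; then v = v₀ + Δv.
0–5 s: -11 × 5 = -55 cm/s
5–9 s: -10 × 4 = -40 cm/s
9–13 s: 4 × 4 = 16 cm/s
13–16 s: -3 × 3 = -9 cm/s
Δv = -88 cm/s, so v(16) = -9 + (-88) = -97 cm/s.

-97 cm/s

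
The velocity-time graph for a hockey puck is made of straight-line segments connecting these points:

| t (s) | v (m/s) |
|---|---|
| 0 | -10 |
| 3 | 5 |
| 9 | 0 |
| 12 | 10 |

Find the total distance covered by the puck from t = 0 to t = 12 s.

42.5 m

Distance (not displacement) is the total path length: add the absolute areas under v-t.
0–3 s: v = 0 at t = 2 s; triangle areas 10 + 2.5 = 12.5 m
3–9 s: |½(5 + 0)(6)| = 15 m
9–12 s: |½(0 + 10)(3)| = 15 m
Total distance = 42.5 m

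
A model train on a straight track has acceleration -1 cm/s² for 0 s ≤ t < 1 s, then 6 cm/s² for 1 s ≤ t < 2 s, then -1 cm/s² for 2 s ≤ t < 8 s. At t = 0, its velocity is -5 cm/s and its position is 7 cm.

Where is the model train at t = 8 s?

-19.5 cm

On each constant-a segment, Δv = aΔt and Δx = v₀Δt + ½aΔt²; chain segment to segment.
0–1 s: v starts -5 cm/s; Δx = -5·1 + ½·-1·1² = -5.5 cm; v ends -6 cm/s.
1–2 s: v starts -6 cm/s; Δx = -6·1 + ½·6·1² = -3 cm; v ends 0 cm/s.
2–8 s: v starts 0 cm/s; Δx = 0·6 + ½·-1·6² = -18 cm; v ends -6 cm/s.
x(8) = 7 + Σ Δx = -19.5 cm.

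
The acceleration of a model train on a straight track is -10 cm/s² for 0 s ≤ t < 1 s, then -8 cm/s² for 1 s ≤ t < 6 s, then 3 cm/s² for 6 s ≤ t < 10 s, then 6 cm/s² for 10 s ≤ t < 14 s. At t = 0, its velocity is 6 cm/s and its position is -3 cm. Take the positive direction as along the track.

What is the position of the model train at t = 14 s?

On each constant-a segment, Δv = aΔt and Δx = v₀Δt + ½aΔt²; chain segment to segment.
0–1 s: v starts 6 cm/s; Δx = 6·1 + ½·-10·1² = 1 cm; v ends -4 cm/s.
1–6 s: v starts -4 cm/s; Δx = -4·5 + ½·-8·5² = -120 cm; v ends -44 cm/s.
6–10 s: v starts -44 cm/s; Δx = -44·4 + ½·3·4² = -152 cm; v ends -32 cm/s.
10–14 s: v starts -32 cm/s; Δx = -32·4 + ½·6·4² = -80 cm; v ends -8 cm/s.
x(14) = -3 + Σ Δx = -354 cm.

-354 cm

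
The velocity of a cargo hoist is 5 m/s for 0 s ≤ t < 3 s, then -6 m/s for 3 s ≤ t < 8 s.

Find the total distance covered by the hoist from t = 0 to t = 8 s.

Total distance travelled is ∫|v| dt — sum the magnitudes of each area piece.
0–3 s: |5| × 3 = 15 m
3–8 s: |-6| × 5 = 30 m
Total distance = 45 m

45 m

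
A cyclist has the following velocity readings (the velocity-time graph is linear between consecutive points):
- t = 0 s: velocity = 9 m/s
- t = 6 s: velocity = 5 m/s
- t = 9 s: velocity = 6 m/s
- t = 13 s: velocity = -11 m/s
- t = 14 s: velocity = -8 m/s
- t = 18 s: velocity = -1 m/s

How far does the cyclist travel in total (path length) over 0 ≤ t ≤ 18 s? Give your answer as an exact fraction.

1776/17 m

Distance (not displacement) is the total path length: add the absolute areas under v-t.
0–6 s: |½(9 + 5)(6)| = 42 m
6–9 s: |½(5 + 6)(3)| = 16.5 m
9–13 s: v = 0 at t = 177/17 s; triangle areas 72/17 + 242/17 = 314/17 m
13–14 s: |½(-11 + -8)(1)| = 9.5 m
14–18 s: |½(-8 + -1)(4)| = 18 m
Total distance = 1776/17 m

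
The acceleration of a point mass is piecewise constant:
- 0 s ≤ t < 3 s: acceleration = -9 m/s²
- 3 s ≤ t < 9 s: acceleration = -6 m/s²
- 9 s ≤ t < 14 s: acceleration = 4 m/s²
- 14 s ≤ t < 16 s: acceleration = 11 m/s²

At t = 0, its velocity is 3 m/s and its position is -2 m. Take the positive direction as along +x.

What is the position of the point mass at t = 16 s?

On each constant-a segment, Δv = aΔt and Δx = v₀Δt + ½aΔt²; chain segment to segment.
0–3 s: v starts 3 m/s; Δx = 3·3 + ½·-9·3² = -31.5 m; v ends -24 m/s.
3–9 s: v starts -24 m/s; Δx = -24·6 + ½·-6·6² = -252 m; v ends -60 m/s.
9–14 s: v starts -60 m/s; Δx = -60·5 + ½·4·5² = -250 m; v ends -40 m/s.
14–16 s: v starts -40 m/s; Δx = -40·2 + ½·11·2² = -58 m; v ends -18 m/s.
x(16) = -2 + Σ Δx = -593.5 m.

-593.5 m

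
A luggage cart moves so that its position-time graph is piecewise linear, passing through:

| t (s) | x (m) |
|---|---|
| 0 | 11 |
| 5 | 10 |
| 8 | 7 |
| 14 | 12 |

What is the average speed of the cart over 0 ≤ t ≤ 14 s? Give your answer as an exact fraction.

9/14 m/s

Average speed = (total path length)/(elapsed time); on a piecewise-linear x-t graph the path length is Σ|Δx|.
0–5 s: |Δx| = |10 − 11| = 1 m
5–8 s: |Δx| = |7 − 10| = 3 m
8–14 s: |Δx| = |12 − 7| = 5 m
Total path = 9 m; average speed = 9/14 = 9/14 m/s.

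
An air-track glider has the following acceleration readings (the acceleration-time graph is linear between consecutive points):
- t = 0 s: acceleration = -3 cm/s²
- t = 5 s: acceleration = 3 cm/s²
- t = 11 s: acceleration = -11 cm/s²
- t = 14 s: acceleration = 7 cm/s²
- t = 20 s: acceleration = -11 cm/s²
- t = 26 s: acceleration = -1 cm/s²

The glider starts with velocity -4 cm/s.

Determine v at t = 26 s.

Δv equals the area under the a-t graph; then v = v₀ + Δv.
0–5 s: ½(-3 + 3)(5) = 0 cm/s
5–11 s: ½(3 + -11)(6) = -24 cm/s
11–14 s: ½(-11 + 7)(3) = -6 cm/s
14–20 s: ½(7 + -11)(6) = -12 cm/s
20–26 s: ½(-11 + -1)(6) = -36 cm/s
Δv = -78 cm/s, so v(26) = -4 + (-78) = -82 cm/s.

-82 cm/s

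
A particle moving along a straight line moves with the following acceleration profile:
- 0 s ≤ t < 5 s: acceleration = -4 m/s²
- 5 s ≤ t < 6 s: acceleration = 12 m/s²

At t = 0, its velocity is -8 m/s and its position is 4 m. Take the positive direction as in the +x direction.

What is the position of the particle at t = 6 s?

On each constant-a segment, Δv = aΔt and Δx = v₀Δt + ½aΔt²; chain segment to segment.
0–5 s: v starts -8 m/s; Δx = -8·5 + ½·-4·5² = -90 m; v ends -28 m/s.
5–6 s: v starts -28 m/s; Δx = -28·1 + ½·12·1² = -22 m; v ends -16 m/s.
x(6) = 4 + Σ Δx = -108 m.

-108 m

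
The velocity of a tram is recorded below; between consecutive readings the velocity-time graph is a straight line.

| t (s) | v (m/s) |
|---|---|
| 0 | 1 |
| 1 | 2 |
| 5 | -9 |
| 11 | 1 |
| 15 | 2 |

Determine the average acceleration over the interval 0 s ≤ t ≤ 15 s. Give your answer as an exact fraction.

Average acceleration = Δv/Δt = (2 − 1)/(15 − 0) = 1/15 m/s².

1/15 m/s²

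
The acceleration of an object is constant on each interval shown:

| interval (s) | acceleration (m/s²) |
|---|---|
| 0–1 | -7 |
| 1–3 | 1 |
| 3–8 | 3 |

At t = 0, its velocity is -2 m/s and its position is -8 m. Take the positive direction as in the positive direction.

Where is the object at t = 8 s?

On each constant-a segment, Δv = aΔt and Δx = v₀Δt + ½aΔt²; chain segment to segment.
0–1 s: v starts -2 m/s; Δx = -2·1 + ½·-7·1² = -5.5 m; v ends -9 m/s.
1–3 s: v starts -9 m/s; Δx = -9·2 + ½·1·2² = -16 m; v ends -7 m/s.
3–8 s: v starts -7 m/s; Δx = -7·5 + ½·3·5² = 2.5 m; v ends 8 m/s.
x(8) = -8 + Σ Δx = -27 m.

-27 m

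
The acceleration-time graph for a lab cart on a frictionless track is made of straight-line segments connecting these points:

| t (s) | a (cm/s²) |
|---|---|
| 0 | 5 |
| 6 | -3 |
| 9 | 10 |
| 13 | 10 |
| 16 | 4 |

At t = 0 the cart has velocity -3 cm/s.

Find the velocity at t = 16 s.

Δv equals the area under the a-t graph; then v = v₀ + Δv.
0–6 s: ½(5 + -3)(6) = 6 cm/s
6–9 s: ½(-3 + 10)(3) = 10.5 cm/s
9–13 s: 10 × 4 = 40 cm/s
13–16 s: ½(10 + 4)(3) = 21 cm/s
Δv = 77.5 cm/s, so v(16) = -3 + (77.5) = 74.5 cm/s.

74.5 cm/s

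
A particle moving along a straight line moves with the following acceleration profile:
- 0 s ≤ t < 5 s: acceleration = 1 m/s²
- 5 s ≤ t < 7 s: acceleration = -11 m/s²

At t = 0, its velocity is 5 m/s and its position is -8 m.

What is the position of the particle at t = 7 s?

27.5 m

On each constant-a segment, Δv = aΔt and Δx = v₀Δt + ½aΔt²; chain segment to segment.
0–5 s: v starts 5 m/s; Δx = 5·5 + ½·1·5² = 37.5 m; v ends 10 m/s.
5–7 s: v starts 10 m/s; Δx = 10·2 + ½·-11·2² = -2 m; v ends -12 m/s.
x(7) = -8 + Σ Δx = 27.5 m.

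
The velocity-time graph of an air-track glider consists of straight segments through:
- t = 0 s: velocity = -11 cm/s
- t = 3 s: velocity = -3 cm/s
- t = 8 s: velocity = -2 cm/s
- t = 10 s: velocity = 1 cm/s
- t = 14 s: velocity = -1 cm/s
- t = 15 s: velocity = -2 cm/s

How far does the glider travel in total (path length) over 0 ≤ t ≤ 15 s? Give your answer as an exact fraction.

116/3 cm

Total distance travelled is ∫|v| dt — sum the magnitudes of each area piece.
0–3 s: |½(-11 + -3)(3)| = 21 cm
3–8 s: |½(-3 + -2)(5)| = 12.5 cm
8–10 s: v = 0 at t = 28/3 s; triangle areas 4/3 + 1/3 = 5/3 cm
10–14 s: v = 0 at t = 12 s; triangle areas 1 + 1 = 2 cm
14–15 s: |½(-1 + -2)(1)| = 1.5 cm
Total distance = 116/3 cm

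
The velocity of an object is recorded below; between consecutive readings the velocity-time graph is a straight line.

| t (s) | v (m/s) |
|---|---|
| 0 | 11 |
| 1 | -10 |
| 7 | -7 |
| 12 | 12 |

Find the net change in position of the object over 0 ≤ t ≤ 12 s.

Displacement is the signed area under the v-t curve.
0–1 s: ½(11 + -10)(1) = 0.5 m
1–7 s: ½(-10 + -7)(6) = -51 m
7–12 s: ½(-7 + 12)(5) = 12.5 m
Net displacement = -38 m

-38 m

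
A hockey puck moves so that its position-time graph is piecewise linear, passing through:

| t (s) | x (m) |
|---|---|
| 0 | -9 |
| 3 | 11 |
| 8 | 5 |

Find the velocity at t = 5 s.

-1.2 m/s

Velocity is the slope of the x-t graph on 3–8 s: (5 − 11)/(8 − 3) = -1.2 m/s.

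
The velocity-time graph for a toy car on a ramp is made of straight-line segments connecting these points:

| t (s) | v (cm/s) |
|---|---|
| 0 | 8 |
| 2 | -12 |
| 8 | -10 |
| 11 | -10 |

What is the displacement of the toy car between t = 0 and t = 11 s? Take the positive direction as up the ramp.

-100 cm

Net displacement equals the area under the velocity-time graph (areas below the axis count negative).
0–2 s: ½(8 + -12)(2) = -4 cm
2–8 s: ½(-12 + -10)(6) = -66 cm
8–11 s: -10 × 3 = -30 cm
Net displacement = -100 cm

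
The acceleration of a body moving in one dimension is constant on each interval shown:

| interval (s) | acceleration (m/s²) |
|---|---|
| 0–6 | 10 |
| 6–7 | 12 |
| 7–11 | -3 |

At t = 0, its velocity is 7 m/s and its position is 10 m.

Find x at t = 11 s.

On each constant-a segment, Δv = aΔt and Δx = v₀Δt + ½aΔt²; chain segment to segment.
0–6 s: v starts 7 m/s; Δx = 7·6 + ½·10·6² = 222 m; v ends 67 m/s.
6–7 s: v starts 67 m/s; Δx = 67·1 + ½·12·1² = 73 m; v ends 79 m/s.
7–11 s: v starts 79 m/s; Δx = 79·4 + ½·-3·4² = 292 m; v ends 67 m/s.
x(11) = 10 + Σ Δx = 597 m.

597 m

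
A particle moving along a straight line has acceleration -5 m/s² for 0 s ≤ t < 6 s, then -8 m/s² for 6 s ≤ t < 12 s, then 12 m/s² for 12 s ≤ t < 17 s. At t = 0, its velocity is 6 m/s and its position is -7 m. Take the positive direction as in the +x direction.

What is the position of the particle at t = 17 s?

-559 m

On each constant-a segment, Δv = aΔt and Δx = v₀Δt + ½aΔt²; chain segment to segment.
0–6 s: v starts 6 m/s; Δx = 6·6 + ½·-5·6² = -54 m; v ends -24 m/s.
6–12 s: v starts -24 m/s; Δx = -24·6 + ½·-8·6² = -288 m; v ends -72 m/s.
12–17 s: v starts -72 m/s; Δx = -72·5 + ½·12·5² = -210 m; v ends -12 m/s.
x(17) = -7 + Σ Δx = -559 m.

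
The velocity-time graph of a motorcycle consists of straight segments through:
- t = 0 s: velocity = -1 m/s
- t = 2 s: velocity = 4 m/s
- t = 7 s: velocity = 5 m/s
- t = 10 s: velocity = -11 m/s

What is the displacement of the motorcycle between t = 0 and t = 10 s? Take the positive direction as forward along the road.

Displacement is the signed area under the v-t curve.
0–2 s: ½(-1 + 4)(2) = 3 m
2–7 s: ½(4 + 5)(5) = 22.5 m
7–10 s: ½(5 + -11)(3) = -9 m
Net displacement = 16.5 m

16.5 m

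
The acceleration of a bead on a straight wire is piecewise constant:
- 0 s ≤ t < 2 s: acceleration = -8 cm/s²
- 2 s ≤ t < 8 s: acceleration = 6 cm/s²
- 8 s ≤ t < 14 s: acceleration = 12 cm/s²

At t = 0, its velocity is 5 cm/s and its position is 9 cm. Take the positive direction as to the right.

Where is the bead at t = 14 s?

411 cm

On each constant-a segment, Δv = aΔt and Δx = v₀Δt + ½aΔt²; chain segment to segment.
0–2 s: v starts 5 cm/s; Δx = 5·2 + ½·-8·2² = -6 cm; v ends -11 cm/s.
2–8 s: v starts -11 cm/s; Δx = -11·6 + ½·6·6² = 42 cm; v ends 25 cm/s.
8–14 s: v starts 25 cm/s; Δx = 25·6 + ½·12·6² = 366 cm; v ends 97 cm/s.
x(14) = 9 + Σ Δx = 411 cm.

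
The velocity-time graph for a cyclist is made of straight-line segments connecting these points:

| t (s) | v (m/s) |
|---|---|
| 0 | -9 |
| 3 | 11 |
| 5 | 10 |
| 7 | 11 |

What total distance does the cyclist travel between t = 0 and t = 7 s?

57.15 m

Distance (not displacement) is the total path length: add the absolute areas under v-t.
0–3 s: v = 0 at t = 1.35 s; triangle areas 6.075 + 9.075 = 15.15 m
3–5 s: |½(11 + 10)(2)| = 21 m
5–7 s: |½(10 + 11)(2)| = 21 m
Total distance = 57.15 m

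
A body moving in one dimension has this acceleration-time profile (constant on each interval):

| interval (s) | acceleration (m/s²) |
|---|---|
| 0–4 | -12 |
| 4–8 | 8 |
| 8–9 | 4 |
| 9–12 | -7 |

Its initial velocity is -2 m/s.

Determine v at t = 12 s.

-35 m/s

Δv equals the area under the a-t graph; then v = v₀ + Δv.
0–4 s: -12 × 4 = -48 m/s
4–8 s: 8 × 4 = 32 m/s
8–9 s: 4 × 1 = 4 m/s
9–12 s: -7 × 3 = -21 m/s
Δv = -33 m/s, so v(12) = -2 + (-33) = -35 m/s.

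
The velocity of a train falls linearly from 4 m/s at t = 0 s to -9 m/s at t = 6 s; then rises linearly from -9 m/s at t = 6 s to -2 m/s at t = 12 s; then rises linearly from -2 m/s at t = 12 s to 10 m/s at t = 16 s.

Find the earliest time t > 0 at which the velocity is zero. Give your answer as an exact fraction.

t = 24/13 s

v changes sign on 0–6 s (from 4 to -9); the graph is linear there, so v = 0 at t = 0 + (-4)·(6 − 0)/(-9 − 4) = 24/13 s.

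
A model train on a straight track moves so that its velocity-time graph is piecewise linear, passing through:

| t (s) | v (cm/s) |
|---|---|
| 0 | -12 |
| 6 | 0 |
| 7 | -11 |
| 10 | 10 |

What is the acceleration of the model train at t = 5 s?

Acceleration is the slope of the v-t graph on 0–6 s: (0 − -12)/(6 − 0) = 2 cm/s².

2 cm/s²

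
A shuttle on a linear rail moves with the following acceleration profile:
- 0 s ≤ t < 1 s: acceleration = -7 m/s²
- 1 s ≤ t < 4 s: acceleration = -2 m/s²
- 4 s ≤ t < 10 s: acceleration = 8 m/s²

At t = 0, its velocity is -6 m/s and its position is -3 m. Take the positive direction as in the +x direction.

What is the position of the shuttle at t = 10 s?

On each constant-a segment, Δv = aΔt and Δx = v₀Δt + ½aΔt²; chain segment to segment.
0–1 s: v starts -6 m/s; Δx = -6·1 + ½·-7·1² = -9.5 m; v ends -13 m/s.
1–4 s: v starts -13 m/s; Δx = -13·3 + ½·-2·3² = -48 m; v ends -19 m/s.
4–10 s: v starts -19 m/s; Δx = -19·6 + ½·8·6² = 30 m; v ends 29 m/s.
x(10) = -3 + Σ Δx = -30.5 m.

-30.5 m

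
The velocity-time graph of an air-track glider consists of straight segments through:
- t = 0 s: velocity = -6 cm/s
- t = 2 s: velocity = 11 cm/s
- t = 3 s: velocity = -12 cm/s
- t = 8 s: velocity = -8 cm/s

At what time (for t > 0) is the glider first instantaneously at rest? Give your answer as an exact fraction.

t = 12/17 s

v changes sign on 0–2 s (from -6 to 11); the graph is linear there, so v = 0 at t = 0 + (6)·(2 − 0)/(11 − -6) = 12/17 s.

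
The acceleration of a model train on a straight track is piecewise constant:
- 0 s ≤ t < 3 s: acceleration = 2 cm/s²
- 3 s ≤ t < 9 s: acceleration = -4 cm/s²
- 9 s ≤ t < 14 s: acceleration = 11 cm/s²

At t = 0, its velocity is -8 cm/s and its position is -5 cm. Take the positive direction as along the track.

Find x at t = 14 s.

-96.5 cm

On each constant-a segment, Δv = aΔt and Δx = v₀Δt + ½aΔt²; chain segment to segment.
0–3 s: v starts -8 cm/s; Δx = -8·3 + ½·2·3² = -15 cm; v ends -2 cm/s.
3–9 s: v starts -2 cm/s; Δx = -2·6 + ½·-4·6² = -84 cm; v ends -26 cm/s.
9–14 s: v starts -26 cm/s; Δx = -26·5 + ½·11·5² = 7.5 cm; v ends 29 cm/s.
x(14) = -5 + Σ Δx = -96.5 cm.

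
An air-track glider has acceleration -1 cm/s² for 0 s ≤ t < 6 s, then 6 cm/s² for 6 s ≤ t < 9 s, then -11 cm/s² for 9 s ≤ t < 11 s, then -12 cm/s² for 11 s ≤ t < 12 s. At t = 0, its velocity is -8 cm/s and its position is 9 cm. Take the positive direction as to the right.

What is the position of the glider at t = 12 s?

-110 cm

On each constant-a segment, Δv = aΔt and Δx = v₀Δt + ½aΔt²; chain segment to segment.
0–6 s: v starts -8 cm/s; Δx = -8·6 + ½·-1·6² = -66 cm; v ends -14 cm/s.
6–9 s: v starts -14 cm/s; Δx = -14·3 + ½·6·3² = -15 cm; v ends 4 cm/s.
9–11 s: v starts 4 cm/s; Δx = 4·2 + ½·-11·2² = -14 cm; v ends -18 cm/s.
11–12 s: v starts -18 cm/s; Δx = -18·1 + ½·-12·1² = -24 cm; v ends -30 cm/s.
x(12) = 9 + Σ Δx = -110 cm.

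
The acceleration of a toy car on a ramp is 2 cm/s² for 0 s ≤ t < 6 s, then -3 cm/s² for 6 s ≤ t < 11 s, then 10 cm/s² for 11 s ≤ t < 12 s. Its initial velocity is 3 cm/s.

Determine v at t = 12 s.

Δv equals the area under the a-t graph; then v = v₀ + Δv.
0–6 s: 2 × 6 = 12 cm/s
6–11 s: -3 × 5 = -15 cm/s
11–12 s: 10 × 1 = 10 cm/s
Δv = 7 cm/s, so v(12) = 3 + (7) = 10 cm/s.

10 cm/s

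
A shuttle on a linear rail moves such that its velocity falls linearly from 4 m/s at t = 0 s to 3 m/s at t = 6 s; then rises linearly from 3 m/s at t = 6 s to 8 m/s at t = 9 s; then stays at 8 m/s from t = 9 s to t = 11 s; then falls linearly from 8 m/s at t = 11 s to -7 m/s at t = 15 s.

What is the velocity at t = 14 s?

-3.25 m/s

On 11–15 s the graph is linear from 8 to -7 m/s: v(14) = 8 + (-7 − 8)·(14 − 11)/(15 − 11) = -3.25 m/s.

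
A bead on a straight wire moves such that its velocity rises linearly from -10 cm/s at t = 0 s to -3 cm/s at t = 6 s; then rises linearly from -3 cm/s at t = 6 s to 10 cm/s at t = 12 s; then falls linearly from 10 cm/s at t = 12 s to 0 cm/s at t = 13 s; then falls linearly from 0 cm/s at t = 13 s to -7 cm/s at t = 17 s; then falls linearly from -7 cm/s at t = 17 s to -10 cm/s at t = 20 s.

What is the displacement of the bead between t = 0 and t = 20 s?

-52.5 cm

Displacement is the signed area under the v-t curve.
0–6 s: ½(-10 + -3)(6) = -39 cm
6–12 s: ½(-3 + 10)(6) = 21 cm
12–13 s: ½(10 + 0)(1) = 5 cm
13–17 s: ½(0 + -7)(4) = -14 cm
17–20 s: ½(-7 + -10)(3) = -25.5 cm
Net displacement = -52.5 cm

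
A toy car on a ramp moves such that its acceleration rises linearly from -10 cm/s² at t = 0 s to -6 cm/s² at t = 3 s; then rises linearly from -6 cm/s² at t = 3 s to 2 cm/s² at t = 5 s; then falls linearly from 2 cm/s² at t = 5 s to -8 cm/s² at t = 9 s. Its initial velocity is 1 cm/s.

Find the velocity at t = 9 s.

-39 cm/s

Δv equals the area under the a-t graph; then v = v₀ + Δv.
0–3 s: ½(-10 + -6)(3) = -24 cm/s
3–5 s: ½(-6 + 2)(2) = -4 cm/s
5–9 s: ½(2 + -8)(4) = -12 cm/s
Δv = -40 cm/s, so v(9) = 1 + (-40) = -39 cm/s.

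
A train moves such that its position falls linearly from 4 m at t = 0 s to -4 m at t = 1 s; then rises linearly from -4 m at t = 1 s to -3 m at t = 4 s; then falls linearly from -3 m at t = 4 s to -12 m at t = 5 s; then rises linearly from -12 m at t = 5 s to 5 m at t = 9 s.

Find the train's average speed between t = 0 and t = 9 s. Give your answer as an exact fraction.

35/9 m/s

Average speed = (total path length)/(elapsed time); on a piecewise-linear x-t graph the path length is Σ|Δx|.
0–1 s: |Δx| = |-4 − 4| = 8 m
1–4 s: |Δx| = |-3 − -4| = 1 m
4–5 s: |Δx| = |-12 − -3| = 9 m
5–9 s: |Δx| = |5 − -12| = 17 m
Total path = 35 m; average speed = 35/9 = 35/9 m/s.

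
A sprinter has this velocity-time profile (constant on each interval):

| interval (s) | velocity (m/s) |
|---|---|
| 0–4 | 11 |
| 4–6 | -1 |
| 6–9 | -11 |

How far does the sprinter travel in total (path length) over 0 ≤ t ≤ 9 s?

79 m

Distance (not displacement) is the total path length: add the absolute areas under v-t.
0–4 s: |11| × 4 = 44 m
4–6 s: |-1| × 2 = 2 m
6–9 s: |-11| × 3 = 33 m
Total distance = 79 m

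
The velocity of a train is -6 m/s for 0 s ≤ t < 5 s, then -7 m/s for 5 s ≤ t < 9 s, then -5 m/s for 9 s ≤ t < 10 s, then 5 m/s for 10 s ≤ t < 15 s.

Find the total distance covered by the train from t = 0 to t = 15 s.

88 m

Distance (not displacement) is the total path length: add the absolute areas under v-t.
0–5 s: |-6| × 5 = 30 m
5–9 s: |-7| × 4 = 28 m
9–10 s: |-5| × 1 = 5 m
10–15 s: |5| × 5 = 25 m
Total distance = 88 m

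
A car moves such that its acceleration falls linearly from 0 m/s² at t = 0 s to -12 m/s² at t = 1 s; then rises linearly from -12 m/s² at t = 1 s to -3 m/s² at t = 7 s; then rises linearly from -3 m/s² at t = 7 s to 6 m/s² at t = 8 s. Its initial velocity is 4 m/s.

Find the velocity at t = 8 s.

-45.5 m/s

Δv equals the area under the a-t graph; then v = v₀ + Δv.
0–1 s: ½(0 + -12)(1) = -6 m/s
1–7 s: ½(-12 + -3)(6) = -45 m/s
7–8 s: ½(-3 + 6)(1) = 1.5 m/s
Δv = -49.5 m/s, so v(8) = 4 + (-49.5) = -45.5 m/s.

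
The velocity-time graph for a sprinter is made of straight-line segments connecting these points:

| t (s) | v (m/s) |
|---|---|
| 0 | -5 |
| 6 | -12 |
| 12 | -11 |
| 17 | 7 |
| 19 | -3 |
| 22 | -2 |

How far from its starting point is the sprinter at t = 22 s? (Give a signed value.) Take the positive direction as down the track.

-133.5 m

Net displacement equals the area under the velocity-time graph (areas below the axis count negative).
0–6 s: ½(-5 + -12)(6) = -51 m
6–12 s: ½(-12 + -11)(6) = -69 m
12–17 s: ½(-11 + 7)(5) = -10 m
17–19 s: ½(7 + -3)(2) = 4 m
19–22 s: ½(-3 + -2)(3) = -7.5 m
Net displacement = -133.5 m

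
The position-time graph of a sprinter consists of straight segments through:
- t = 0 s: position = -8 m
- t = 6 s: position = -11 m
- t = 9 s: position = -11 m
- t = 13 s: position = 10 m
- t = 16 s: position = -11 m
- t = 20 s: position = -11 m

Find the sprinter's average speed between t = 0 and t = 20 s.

2.25 m/s

Average speed = (total path length)/(elapsed time); on a piecewise-linear x-t graph the path length is Σ|Δx|.
0–6 s: |Δx| = |-11 − -8| = 3 m
6–9 s: |Δx| = |-11 − -11| = 0 m
9–13 s: |Δx| = |10 − -11| = 21 m
13–16 s: |Δx| = |-11 − 10| = 21 m
16–20 s: |Δx| = |-11 − -11| = 0 m
Total path = 45 m; average speed = 45/20 = 2.25 m/s.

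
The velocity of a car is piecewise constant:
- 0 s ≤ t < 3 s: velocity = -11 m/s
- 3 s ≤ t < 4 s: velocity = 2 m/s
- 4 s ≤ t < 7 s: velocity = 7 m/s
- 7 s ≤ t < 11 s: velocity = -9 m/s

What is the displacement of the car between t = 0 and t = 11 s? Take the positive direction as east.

Displacement is the signed area under the v-t curve.
0–3 s: -11 × 3 = -33 m
3–4 s: 2 × 1 = 2 m
4–7 s: 7 × 3 = 21 m
7–11 s: -9 × 4 = -36 m
Net displacement = -46 m

-46 m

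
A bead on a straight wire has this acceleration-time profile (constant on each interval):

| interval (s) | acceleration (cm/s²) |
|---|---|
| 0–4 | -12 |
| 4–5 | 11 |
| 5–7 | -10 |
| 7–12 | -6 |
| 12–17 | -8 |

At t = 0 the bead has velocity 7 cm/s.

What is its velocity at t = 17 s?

-120 cm/s

Δv equals the area under the a-t graph; then v = v₀ + Δv.
0–4 s: -12 × 4 = -48 cm/s
4–5 s: 11 × 1 = 11 cm/s
5–7 s: -10 × 2 = -20 cm/s
7–12 s: -6 × 5 = -30 cm/s
12–17 s: -8 × 5 = -40 cm/s
Δv = -127 cm/s, so v(17) = 7 + (-127) = -120 cm/s.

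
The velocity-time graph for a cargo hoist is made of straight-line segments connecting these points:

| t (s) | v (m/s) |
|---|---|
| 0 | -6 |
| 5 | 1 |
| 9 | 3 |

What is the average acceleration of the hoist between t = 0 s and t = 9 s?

Average acceleration = Δv/Δt = (3 − -6)/(9 − 0) = 1 m/s².

1 m/s²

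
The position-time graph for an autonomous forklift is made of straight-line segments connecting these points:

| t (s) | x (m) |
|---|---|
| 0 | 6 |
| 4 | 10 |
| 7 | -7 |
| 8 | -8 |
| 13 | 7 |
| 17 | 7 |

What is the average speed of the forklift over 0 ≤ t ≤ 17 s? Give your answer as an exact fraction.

Average speed = (total path length)/(elapsed time); on a piecewise-linear x-t graph the path length is Σ|Δx|.
0–4 s: |Δx| = |10 − 6| = 4 m
4–7 s: |Δx| = |-7 − 10| = 17 m
7–8 s: |Δx| = |-8 − -7| = 1 m
8–13 s: |Δx| = |7 − -8| = 15 m
13–17 s: |Δx| = |7 − 7| = 0 m
Total path = 37 m; average speed = 37/17 = 37/17 m/s.

37/17 m/s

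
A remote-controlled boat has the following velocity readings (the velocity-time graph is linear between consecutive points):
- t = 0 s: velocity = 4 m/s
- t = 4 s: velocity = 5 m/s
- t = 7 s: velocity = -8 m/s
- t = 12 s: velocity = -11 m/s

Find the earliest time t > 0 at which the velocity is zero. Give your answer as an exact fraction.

v changes sign on 4–7 s (from 5 to -8); the graph is linear there, so v = 0 at t = 4 + (-5)·(7 − 4)/(-8 − 5) = 67/13 s.

t = 67/13 s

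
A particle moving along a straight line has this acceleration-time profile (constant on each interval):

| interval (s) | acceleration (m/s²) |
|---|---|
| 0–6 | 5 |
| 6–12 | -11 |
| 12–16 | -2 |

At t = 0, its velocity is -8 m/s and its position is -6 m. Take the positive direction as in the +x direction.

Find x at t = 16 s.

-222 m

On each constant-a segment, Δv = aΔt and Δx = v₀Δt + ½aΔt²; chain segment to segment.
0–6 s: v starts -8 m/s; Δx = -8·6 + ½·5·6² = 42 m; v ends 22 m/s.
6–12 s: v starts 22 m/s; Δx = 22·6 + ½·-11·6² = -66 m; v ends -44 m/s.
12–16 s: v starts -44 m/s; Δx = -44·4 + ½·-2·4² = -192 m; v ends -52 m/s.
x(16) = -6 + Σ Δx = -222 m.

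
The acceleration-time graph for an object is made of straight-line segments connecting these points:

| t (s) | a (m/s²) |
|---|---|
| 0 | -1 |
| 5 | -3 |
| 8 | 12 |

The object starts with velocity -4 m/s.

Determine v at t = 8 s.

-0.5 m/s

Δv equals the area under the a-t graph; then v = v₀ + Δv.
0–5 s: ½(-1 + -3)(5) = -10 m/s
5–8 s: ½(-3 + 12)(3) = 13.5 m/s
Δv = 3.5 m/s, so v(8) = -4 + (3.5) = -0.5 m/s.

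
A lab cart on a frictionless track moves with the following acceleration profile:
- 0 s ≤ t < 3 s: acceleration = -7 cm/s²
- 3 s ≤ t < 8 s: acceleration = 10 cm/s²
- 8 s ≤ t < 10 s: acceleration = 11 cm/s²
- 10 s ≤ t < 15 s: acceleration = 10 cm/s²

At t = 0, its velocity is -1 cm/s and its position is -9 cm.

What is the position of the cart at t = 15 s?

424.5 cm

On each constant-a segment, Δv = aΔt and Δx = v₀Δt + ½aΔt²; chain segment to segment.
0–3 s: v starts -1 cm/s; Δx = -1·3 + ½·-7·3² = -34.5 cm; v ends -22 cm/s.
3–8 s: v starts -22 cm/s; Δx = -22·5 + ½·10·5² = 15 cm; v ends 28 cm/s.
8–10 s: v starts 28 cm/s; Δx = 28·2 + ½·11·2² = 78 cm; v ends 50 cm/s.
10–15 s: v starts 50 cm/s; Δx = 50·5 + ½·10·5² = 375 cm; v ends 100 cm/s.
x(15) = -9 + Σ Δx = 424.5 cm.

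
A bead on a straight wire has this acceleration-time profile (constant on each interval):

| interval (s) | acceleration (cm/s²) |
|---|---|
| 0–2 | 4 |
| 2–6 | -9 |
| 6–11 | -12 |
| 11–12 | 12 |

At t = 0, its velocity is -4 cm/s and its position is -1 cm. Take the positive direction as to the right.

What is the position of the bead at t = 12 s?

On each constant-a segment, Δv = aΔt and Δx = v₀Δt + ½aΔt²; chain segment to segment.
0–2 s: v starts -4 cm/s; Δx = -4·2 + ½·4·2² = 0 cm; v ends 4 cm/s.
2–6 s: v starts 4 cm/s; Δx = 4·4 + ½·-9·4² = -56 cm; v ends -32 cm/s.
6–11 s: v starts -32 cm/s; Δx = -32·5 + ½·-12·5² = -310 cm; v ends -92 cm/s.
11–12 s: v starts -92 cm/s; Δx = -92·1 + ½·12·1² = -86 cm; v ends -80 cm/s.
x(12) = -1 + Σ Δx = -453 cm.

-453 cm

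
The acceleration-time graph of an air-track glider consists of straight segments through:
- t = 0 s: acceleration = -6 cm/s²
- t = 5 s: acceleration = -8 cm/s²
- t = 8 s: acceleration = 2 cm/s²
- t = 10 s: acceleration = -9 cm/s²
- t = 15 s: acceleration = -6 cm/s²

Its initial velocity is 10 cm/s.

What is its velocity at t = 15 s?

Δv equals the area under the a-t graph; then v = v₀ + Δv.
0–5 s: ½(-6 + -8)(5) = -35 cm/s
5–8 s: ½(-8 + 2)(3) = -9 cm/s
8–10 s: ½(2 + -9)(2) = -7 cm/s
10–15 s: ½(-9 + -6)(5) = -37.5 cm/s
Δv = -88.5 cm/s, so v(15) = 10 + (-88.5) = -78.5 cm/s.

-78.5 cm/s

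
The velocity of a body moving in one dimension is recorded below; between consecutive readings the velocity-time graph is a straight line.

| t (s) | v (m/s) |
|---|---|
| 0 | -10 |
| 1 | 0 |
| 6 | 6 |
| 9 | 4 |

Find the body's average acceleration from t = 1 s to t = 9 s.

0.5 m/s²

Average acceleration = Δv/Δt = (4 − 0)/(9 − 1) = 0.5 m/s².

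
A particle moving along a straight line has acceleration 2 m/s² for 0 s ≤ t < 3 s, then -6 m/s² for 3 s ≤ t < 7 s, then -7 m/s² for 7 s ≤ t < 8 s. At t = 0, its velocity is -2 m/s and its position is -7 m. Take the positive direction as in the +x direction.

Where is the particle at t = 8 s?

-59.5 m

On each constant-a segment, Δv = aΔt and Δx = v₀Δt + ½aΔt²; chain segment to segment.
0–3 s: v starts -2 m/s; Δx = -2·3 + ½·2·3² = 3 m; v ends 4 m/s.
3–7 s: v starts 4 m/s; Δx = 4·4 + ½·-6·4² = -32 m; v ends -20 m/s.
7–8 s: v starts -20 m/s; Δx = -20·1 + ½·-7·1² = -23.5 m; v ends -27 m/s.
x(8) = -7 + Σ Δx = -59.5 m.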